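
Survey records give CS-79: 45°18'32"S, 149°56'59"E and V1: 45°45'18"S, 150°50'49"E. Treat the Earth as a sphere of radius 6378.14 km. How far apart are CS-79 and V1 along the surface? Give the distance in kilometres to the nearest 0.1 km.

85.8 km

CS-79: φ = -45.30889°, λ = +149.94972°
V1: φ = -45.75500°, λ = +150.84694°
Δφ = -0.4461°,  Δλ = 0.8972°
a = sin²(Δφ/2) + cos φ₁ cos φ₂ sin²(Δλ/2) = 0.000045
c = 2·arcsin(√a) = 0.013452 rad = 0.7707°
d = R·c = 6378.14 × 0.013452 = 85.8 km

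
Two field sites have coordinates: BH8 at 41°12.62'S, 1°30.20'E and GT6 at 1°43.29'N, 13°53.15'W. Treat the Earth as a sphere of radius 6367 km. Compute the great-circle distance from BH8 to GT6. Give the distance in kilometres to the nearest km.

5018 km

BH8: φ = -41.21033°, λ = +1.50333°
GT6: φ = +1.72150°, λ = -13.88583°
Δφ = 42.9318°,  Δλ = -15.3892°
a = sin²(Δφ/2) + cos φ₁ cos φ₂ sin²(Δλ/2) = 0.147398
c = 2·arcsin(√a) = 0.788086 rad = 45.1540°
d = R·c = 6367 × 0.788086 = 5017.7 km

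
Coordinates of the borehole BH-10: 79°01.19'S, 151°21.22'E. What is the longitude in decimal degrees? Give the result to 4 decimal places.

151° + 21.22′/60 = 151 + 0.35367 = 151.3537°

151.3537°E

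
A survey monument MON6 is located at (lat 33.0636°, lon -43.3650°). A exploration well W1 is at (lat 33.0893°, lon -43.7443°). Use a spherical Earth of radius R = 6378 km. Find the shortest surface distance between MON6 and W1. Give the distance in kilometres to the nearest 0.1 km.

Δφ = 0.0257°,  Δλ = -0.3793°
a = sin²(Δφ/2) + cos φ₁ cos φ₂ sin²(Δλ/2) = 0.000008
c = 2·arcsin(√a) = 0.005565 rad = 0.3189°
d = R·c = 6378 × 0.005565 = 35.5 km

35.5 km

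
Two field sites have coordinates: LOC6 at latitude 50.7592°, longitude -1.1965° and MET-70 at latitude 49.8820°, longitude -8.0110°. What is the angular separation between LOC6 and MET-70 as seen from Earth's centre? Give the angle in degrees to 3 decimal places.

Δφ = -0.8772°,  Δλ = -6.8145°
a = sin²(Δφ/2) + cos φ₁ cos φ₂ sin²(Δλ/2) = 0.001498
c = 2·arcsin(√a) = 0.077437 rad = 4.4368°

4.437°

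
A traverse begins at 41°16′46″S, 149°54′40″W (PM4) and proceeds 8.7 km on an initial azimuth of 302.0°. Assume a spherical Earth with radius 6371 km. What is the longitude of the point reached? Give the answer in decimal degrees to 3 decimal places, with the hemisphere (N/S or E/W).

149.999°W

PM4: φ = -41.27944°, λ = -149.91111°
δ = d/R = 8.7/6371 = 0.001366 rad
φ₂ = arcsin(sin φ₁ cos δ + cos φ₁ sin δ cos θ)
   = arcsin(-0.65973·1.00000 + 0.75150·0.00137·0.52992) = -41.23795°
λ₂ = λ₁ + atan2(sin θ sin δ cos φ₁, cos δ − sin φ₁ sin φ₂) = -149.99935°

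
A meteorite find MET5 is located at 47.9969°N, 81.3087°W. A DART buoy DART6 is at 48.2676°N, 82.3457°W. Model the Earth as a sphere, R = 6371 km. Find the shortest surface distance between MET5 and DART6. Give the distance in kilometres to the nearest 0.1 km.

82.6 km

Δφ = 0.2707°,  Δλ = -1.0370°
a = sin²(Δφ/2) + cos φ₁ cos φ₂ sin²(Δλ/2) = 0.000042
c = 2·arcsin(√a) = 0.012971 rad = 0.7432°
d = R·c = 6371 × 0.012971 = 82.6 km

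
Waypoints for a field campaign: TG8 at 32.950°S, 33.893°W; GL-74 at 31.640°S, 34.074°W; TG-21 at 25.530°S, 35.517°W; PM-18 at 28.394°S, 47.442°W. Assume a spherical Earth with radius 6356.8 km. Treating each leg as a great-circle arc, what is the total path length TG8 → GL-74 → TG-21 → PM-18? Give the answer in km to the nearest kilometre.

2059 km

TG8→GL-74: c = 0.023019 rad, d = 146.33 km
GL-74→TG-21: c = 0.108905 rad, d = 692.28 km
TG-21→PM-18: c = 0.192025 rad, d = 1220.66 km
Total = 146.33 + 692.28 + 1220.66 = 2059.28 km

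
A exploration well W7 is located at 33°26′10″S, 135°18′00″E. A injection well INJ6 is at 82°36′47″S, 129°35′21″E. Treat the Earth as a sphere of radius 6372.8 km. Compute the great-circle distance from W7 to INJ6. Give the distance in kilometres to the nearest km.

W7: φ = -33.43611°, λ = +135.30000°
INJ6: φ = -82.61306°, λ = +129.58917°
Δφ = -49.1769°,  Δλ = -5.7108°
a = sin²(Δφ/2) + cos φ₁ cos φ₂ sin²(Δλ/2) = 0.173404
c = 2·arcsin(√a) = 0.859003 rad = 49.2173°
d = R·c = 6372.8 × 0.859003 = 5474.3 km

5474 km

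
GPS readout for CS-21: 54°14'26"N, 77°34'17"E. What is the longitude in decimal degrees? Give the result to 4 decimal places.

77.5714°E

77° + 34′/60 + 17″/3600 = 77 + 0.56667 + 0.00472 = 77.5714°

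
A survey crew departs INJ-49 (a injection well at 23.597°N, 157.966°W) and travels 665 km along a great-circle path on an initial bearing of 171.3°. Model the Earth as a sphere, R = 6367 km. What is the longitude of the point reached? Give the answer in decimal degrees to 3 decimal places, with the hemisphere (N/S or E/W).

157.018°W

δ = d/R = 665/6367 = 0.104445 rad
φ₂ = arcsin(sin φ₁ cos δ + cos φ₁ sin δ cos θ)
   = arcsin(0.40030·0.99455 + 0.91638·0.10426·-0.98849) = 17.67885°
λ₂ = λ₁ + atan2(sin θ sin δ cos φ₁, cos δ − sin φ₁ sin φ₂) = -157.01763°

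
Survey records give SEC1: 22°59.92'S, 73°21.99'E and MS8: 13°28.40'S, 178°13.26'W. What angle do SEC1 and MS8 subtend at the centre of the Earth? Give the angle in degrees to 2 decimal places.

101.05°

SEC1: φ = -22.99867°, λ = +73.36650°
MS8: φ = -13.47333°, λ = -178.22100°
Δφ = 9.5253°,  Δλ = 108.4125°
a = sin²(Δφ/2) + cos φ₁ cos φ₂ sin²(Δλ/2) = 0.595858
c = 2·arcsin(√a) = 1.763706 rad = 101.0529°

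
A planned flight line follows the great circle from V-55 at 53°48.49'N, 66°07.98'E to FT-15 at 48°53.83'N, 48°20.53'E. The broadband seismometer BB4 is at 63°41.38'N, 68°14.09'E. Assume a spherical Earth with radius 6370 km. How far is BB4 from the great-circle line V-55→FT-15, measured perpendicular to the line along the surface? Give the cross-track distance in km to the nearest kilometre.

V-55: φ = +53.80817°, λ = +66.13300°
FT-15: φ = +48.89717°, λ = +48.34217°
BB4: φ = +63.68967°, λ = +68.23483°
δ₁₃ = central angle V-55→BB4 = 0.173488 rad  (haversine)
θ₁₃ = bearing V-55→BB4 = 5.404°,  θ₁₂ = bearing V-55→FT-15 = 253.307°
dₓₜ = R·arcsin(sin δ₁₃ · sin(θ₁₃ − θ₁₂)) = 6370·arcsin(0.17262·sin(-247.903°)) = 1023.214 km
|dₓₜ| = 1023.214 km

1023 km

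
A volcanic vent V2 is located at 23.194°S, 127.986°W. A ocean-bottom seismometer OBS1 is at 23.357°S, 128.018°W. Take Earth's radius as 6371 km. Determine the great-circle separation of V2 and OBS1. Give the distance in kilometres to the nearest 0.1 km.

Δφ = -0.1630°,  Δλ = -0.0320°
a = sin²(Δφ/2) + cos φ₁ cos φ₂ sin²(Δλ/2) = 0.000002
c = 2·arcsin(√a) = 0.002891 rad = 0.1656°
d = R·c = 6371 × 0.002891 = 18.4 km

18.4 km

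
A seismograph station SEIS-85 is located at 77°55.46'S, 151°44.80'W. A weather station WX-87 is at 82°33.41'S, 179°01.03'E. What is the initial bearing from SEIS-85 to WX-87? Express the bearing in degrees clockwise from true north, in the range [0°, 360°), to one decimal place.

213.1°

SEIS-85: φ = -77.92433°, λ = -151.74667°
WX-87: φ = -82.55683°, λ = +179.01717°
Δλ = -29.2362°
y = sin Δλ · cos φ₂ = -0.063270
x = cos φ₁ sin φ₂ − sin φ₁ cos φ₂ cos Δλ = -0.096901
θ = atan2(y, x) = -146.8581° → 213.1419° (mod 360°)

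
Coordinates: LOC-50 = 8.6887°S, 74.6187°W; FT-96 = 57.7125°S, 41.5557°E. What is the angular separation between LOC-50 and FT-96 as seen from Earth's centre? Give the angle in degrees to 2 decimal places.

Δφ = -49.0238°,  Δλ = 116.1744°
a = sin²(Δφ/2) + cos φ₁ cos φ₂ sin²(Δλ/2) = 0.552606
c = 2·arcsin(√a) = 1.676204 rad = 96.0394°

96.04°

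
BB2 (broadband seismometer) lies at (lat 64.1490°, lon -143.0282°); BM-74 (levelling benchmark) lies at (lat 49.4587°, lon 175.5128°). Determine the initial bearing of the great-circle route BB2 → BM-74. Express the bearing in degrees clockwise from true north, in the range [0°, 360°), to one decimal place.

Δλ = -41.4590°
y = sin Δλ · cos φ₂ = -0.430352
x = cos φ₁ sin φ₂ − sin φ₁ cos φ₂ cos Δλ = -0.107023
θ = atan2(y, x) = -103.9654° → 256.0346° (mod 360°)

256.0°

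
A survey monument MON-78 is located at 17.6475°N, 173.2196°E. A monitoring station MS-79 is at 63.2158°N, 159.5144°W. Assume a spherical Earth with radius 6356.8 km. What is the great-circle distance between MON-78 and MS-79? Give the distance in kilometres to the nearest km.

Δφ = 45.5683°,  Δλ = 27.2660°
a = sin²(Δφ/2) + cos φ₁ cos φ₂ sin²(Δλ/2) = 0.173828
c = 2·arcsin(√a) = 0.860122 rad = 49.2814°
d = R·c = 6356.8 × 0.860122 = 5467.6 km

5468 km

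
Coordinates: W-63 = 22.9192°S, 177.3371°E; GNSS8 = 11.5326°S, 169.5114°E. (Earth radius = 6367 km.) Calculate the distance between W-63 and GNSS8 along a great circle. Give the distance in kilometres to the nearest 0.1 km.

1512.6 km

Δφ = 11.3866°,  Δλ = -7.8257°
a = sin²(Δφ/2) + cos φ₁ cos φ₂ sin²(Δλ/2) = 0.014044
c = 2·arcsin(√a) = 0.237570 rad = 13.6118°
d = R·c = 6367 × 0.237570 = 1512.6 km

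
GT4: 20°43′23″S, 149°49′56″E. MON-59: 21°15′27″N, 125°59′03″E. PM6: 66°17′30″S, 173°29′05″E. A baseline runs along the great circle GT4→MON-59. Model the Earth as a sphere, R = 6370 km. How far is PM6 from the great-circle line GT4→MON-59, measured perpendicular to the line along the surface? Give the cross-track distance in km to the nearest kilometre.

GT4: φ = -20.72306°, λ = +149.83222°
MON-59: φ = +21.25750°, λ = +125.98417°
PM6: φ = -66.29167°, λ = +173.48472°
δ₁₃ = central angle GT4→PM6 = 0.838656 rad  (haversine)
θ₁₃ = bearing GT4→PM6 = 167.474°,  θ₁₂ = bearing GT4→MON-59 = 329.541°
dₓₜ = R·arcsin(sin δ₁₃ · sin(θ₁₃ − θ₁₂)) = 6370·arcsin(0.74375·sin(-162.067°)) = -1471.809 km
|dₓₜ| = 1471.809 km

1472 km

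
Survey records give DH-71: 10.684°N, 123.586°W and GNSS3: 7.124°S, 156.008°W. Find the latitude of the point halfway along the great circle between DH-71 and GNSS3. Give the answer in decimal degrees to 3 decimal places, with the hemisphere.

Bx = cos φ₂ cos Δλ = 0.837606,  By = cos φ₂ sin Δλ = -0.532012
φₘ = atan2(sin φ₁ + sin φ₂, √((cos φ₁ + Bx)² + By²)) = 1.85365°
λₘ = λ₁ + atan2(By, cos φ₁ + Bx) = -139.87810°

1.854°N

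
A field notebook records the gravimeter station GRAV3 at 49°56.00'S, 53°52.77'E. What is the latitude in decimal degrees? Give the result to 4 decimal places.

49.9333°S

49° + 56.00′/60 = 49 + 0.93333 = 49.9333°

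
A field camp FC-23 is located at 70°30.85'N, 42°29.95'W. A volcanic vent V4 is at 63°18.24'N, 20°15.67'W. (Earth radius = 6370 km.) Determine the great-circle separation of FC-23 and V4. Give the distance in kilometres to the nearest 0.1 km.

FC-23: φ = +70.51417°, λ = -42.49917°
V4: φ = +63.30400°, λ = -20.26117°
Δφ = -7.2102°,  Δλ = 22.2380°
a = sin²(Δφ/2) + cos φ₁ cos φ₂ sin²(Δλ/2) = 0.009527
c = 2·arcsin(√a) = 0.195525 rad = 11.2028°
d = R·c = 6370 × 0.195525 = 1245.5 km

1245.5 km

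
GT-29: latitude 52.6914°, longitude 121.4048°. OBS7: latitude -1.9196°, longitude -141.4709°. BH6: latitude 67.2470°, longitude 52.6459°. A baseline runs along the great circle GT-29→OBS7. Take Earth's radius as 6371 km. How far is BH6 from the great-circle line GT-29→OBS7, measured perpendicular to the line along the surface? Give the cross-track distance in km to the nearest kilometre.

3150 km

δ₁₃ = central angle GT-29→BH6 = 0.612150 rad  (haversine)
θ₁₃ = bearing GT-29→BH6 = 321.146°,  θ₁₂ = bearing GT-29→OBS7 = 85.486°
dₓₜ = R·arcsin(sin δ₁₃ · sin(θ₁₃ − θ₁₂)) = 6371·arcsin(0.57463·sin(235.660°)) = -3149.597 km
|dₓₜ| = 3149.597 km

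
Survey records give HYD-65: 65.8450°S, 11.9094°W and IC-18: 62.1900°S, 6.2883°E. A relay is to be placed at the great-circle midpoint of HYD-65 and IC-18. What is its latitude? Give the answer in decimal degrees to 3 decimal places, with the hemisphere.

Bx = cos φ₂ cos Δλ = 0.443207,  By = cos φ₂ sin Δλ = 0.145699
φₘ = atan2(sin φ₁ + sin φ₂, √((cos φ₁ + Bx)² + By²)) = -64.30088°
λₘ = λ₁ + atan2(By, cos φ₁ + Bx) = -2.20982°

64.301°S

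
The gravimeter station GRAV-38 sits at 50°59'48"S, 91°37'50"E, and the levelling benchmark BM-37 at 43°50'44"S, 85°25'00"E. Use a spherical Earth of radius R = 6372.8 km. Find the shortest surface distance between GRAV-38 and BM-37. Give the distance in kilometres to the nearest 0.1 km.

GRAV-38: φ = -50.99667°, λ = +91.63056°
BM-37: φ = -43.84556°, λ = +85.41667°
Δφ = 7.1511°,  Δλ = -6.2139°
a = sin²(Δφ/2) + cos φ₁ cos φ₂ sin²(Δλ/2) = 0.005223
c = 2·arcsin(√a) = 0.144663 rad = 8.2886°
d = R·c = 6372.8 × 0.144663 = 921.9 km

921.9 km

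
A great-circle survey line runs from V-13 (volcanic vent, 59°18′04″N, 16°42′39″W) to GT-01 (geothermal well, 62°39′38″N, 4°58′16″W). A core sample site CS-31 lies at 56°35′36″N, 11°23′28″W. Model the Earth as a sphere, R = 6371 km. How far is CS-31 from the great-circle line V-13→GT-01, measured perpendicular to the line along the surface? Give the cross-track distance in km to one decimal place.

423.8 km

V-13: φ = +59.30111°, λ = -16.71083°
GT-01: φ = +62.66056°, λ = -4.97111°
CS-31: φ = +56.59333°, λ = -11.39111°
δ₁₃ = central angle V-13→CS-31 = 0.068236 rad  (haversine)
θ₁₃ = bearing V-13→CS-31 = 131.526°,  θ₁₂ = bearing V-13→GT-01 = 54.416°
dₓₜ = R·arcsin(sin δ₁₃ · sin(θ₁₃ − θ₁₂)) = 6371·arcsin(0.06818·sin(77.110°)) = 423.763 km
|dₓₜ| = 423.763 km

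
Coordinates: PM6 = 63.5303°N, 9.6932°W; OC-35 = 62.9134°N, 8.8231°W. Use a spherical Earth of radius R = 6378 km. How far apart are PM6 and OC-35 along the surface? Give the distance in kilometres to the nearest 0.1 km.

Δφ = -0.6169°,  Δλ = 0.8701°
a = sin²(Δφ/2) + cos φ₁ cos φ₂ sin²(Δλ/2) = 0.000041
c = 2·arcsin(√a) = 0.012757 rad = 0.7309°
d = R·c = 6378 × 0.012757 = 81.4 km

81.4 km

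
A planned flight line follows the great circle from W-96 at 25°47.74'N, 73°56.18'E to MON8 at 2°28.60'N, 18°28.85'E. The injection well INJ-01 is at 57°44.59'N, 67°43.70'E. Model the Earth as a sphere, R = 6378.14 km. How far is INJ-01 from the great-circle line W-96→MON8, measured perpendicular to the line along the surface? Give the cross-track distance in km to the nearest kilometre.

3552 km

W-96: φ = +25.79567°, λ = +73.93633°
MON8: φ = +2.47667°, λ = +18.48083°
INJ-01: φ = +57.74317°, λ = +67.72833°
δ₁₃ = central angle W-96→INJ-01 = 0.562892 rad  (haversine)
θ₁₃ = bearing W-96→INJ-01 = 353.791°,  θ₁₂ = bearing W-96→MON8 = 255.840°
dₓₜ = R·arcsin(sin δ₁₃ · sin(θ₁₃ − θ₁₂)) = 6378.14·arcsin(0.53363·sin(97.951°)) = 3551.587 km
|dₓₜ| = 3551.587 km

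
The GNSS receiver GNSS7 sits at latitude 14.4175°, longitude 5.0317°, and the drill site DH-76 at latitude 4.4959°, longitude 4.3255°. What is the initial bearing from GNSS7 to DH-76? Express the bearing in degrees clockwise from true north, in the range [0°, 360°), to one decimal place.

Δλ = -0.7062°
y = sin Δλ · cos φ₂ = -0.012287
x = cos φ₁ sin φ₂ − sin φ₁ cos φ₂ cos Δλ = -0.172282
θ = atan2(y, x) = -175.9205° → 184.0795° (mod 360°)

184.1°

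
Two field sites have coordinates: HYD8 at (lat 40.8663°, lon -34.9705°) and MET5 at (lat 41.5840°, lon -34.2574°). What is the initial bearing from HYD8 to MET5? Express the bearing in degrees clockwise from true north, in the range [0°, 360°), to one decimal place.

36.5°

Δλ = 0.7131°
y = sin Δλ · cos φ₂ = 0.009309
x = cos φ₁ sin φ₂ − sin φ₁ cos φ₂ cos Δλ = 0.012564
θ = atan2(y, x) = 36.5365° → 36.5365° (mod 360°)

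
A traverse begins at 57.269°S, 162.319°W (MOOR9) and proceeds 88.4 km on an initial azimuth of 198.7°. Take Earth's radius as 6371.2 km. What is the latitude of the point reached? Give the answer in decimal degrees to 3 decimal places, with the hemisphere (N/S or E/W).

58.021°S

δ = d/R = 88.4/6371.2 = 0.013875 rad
φ₂ = arcsin(sin φ₁ cos δ + cos φ₁ sin δ cos θ)
   = arcsin(-0.84122·0.99990 + 0.54070·0.01387·-0.94721) = -58.02111°
λ₂ = λ₁ + atan2(sin θ sin δ cos φ₁, cos δ − sin φ₁ sin φ₂) = -162.80025°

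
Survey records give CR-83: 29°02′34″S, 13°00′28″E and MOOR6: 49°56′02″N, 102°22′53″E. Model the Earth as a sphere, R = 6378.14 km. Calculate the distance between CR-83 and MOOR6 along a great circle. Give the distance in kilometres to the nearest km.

CR-83: φ = -29.04278°, λ = +13.00778°
MOOR6: φ = +49.93389°, λ = +102.38139°
Δφ = 78.9767°,  Δλ = 89.3736°
a = sin²(Δφ/2) + cos φ₁ cos φ₂ sin²(Δλ/2) = 0.682687
c = 2·arcsin(√a) = 1.944830 rad = 111.4306°
d = R·c = 6378.14 × 1.944830 = 12404.4 km

12404 km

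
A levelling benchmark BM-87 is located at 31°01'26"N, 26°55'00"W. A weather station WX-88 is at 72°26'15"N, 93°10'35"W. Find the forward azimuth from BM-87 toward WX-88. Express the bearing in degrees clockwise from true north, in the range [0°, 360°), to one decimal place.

339.9°

BM-87: φ = +31.02389°, λ = -26.91667°
WX-88: φ = +72.43750°, λ = -93.17639°
Δλ = -66.2597°
y = sin Δλ · cos φ₂ = -0.276212
x = cos φ₁ sin φ₂ − sin φ₁ cos φ₂ cos Δλ = 0.754398
θ = atan2(y, x) = -20.1095° → 339.8905° (mod 360°)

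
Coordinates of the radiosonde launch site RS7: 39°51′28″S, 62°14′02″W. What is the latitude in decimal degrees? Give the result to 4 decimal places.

39.8578°S

39° + 51′/60 + 28″/3600 = 39 + 0.85000 + 0.00778 = 39.8578°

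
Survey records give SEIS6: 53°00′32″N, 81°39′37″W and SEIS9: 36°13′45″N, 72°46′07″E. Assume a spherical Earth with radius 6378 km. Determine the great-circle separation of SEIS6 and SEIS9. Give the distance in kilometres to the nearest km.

9800 km

SEIS6: φ = +53.00889°, λ = -81.66028°
SEIS9: φ = +36.22917°, λ = +72.76861°
Δφ = -16.7797°,  Δλ = 154.4289°
a = sin²(Δφ/2) + cos φ₁ cos φ₂ sin²(Δλ/2) = 0.482879
c = 2·arcsin(√a) = 1.536547 rad = 88.0376°
d = R·c = 6378 × 1.536547 = 9800.1 km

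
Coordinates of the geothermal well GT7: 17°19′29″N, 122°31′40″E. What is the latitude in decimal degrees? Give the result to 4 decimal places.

17° + 19′/60 + 29″/3600 = 17 + 0.31667 + 0.00806 = 17.3247°

17.3247°N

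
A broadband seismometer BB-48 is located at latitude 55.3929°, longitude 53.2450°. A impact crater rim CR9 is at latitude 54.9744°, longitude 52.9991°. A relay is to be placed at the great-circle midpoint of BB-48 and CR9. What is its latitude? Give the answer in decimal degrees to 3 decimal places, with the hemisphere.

55.184°N

Bx = cos φ₂ cos Δλ = 0.573937,  By = cos φ₂ sin Δλ = -0.002463
φₘ = atan2(sin φ₁ + sin φ₂, √((cos φ₁ + Bx)² + By²)) = 55.18371°
λₘ = λ₁ + atan2(By, cos φ₁ + Bx) = 53.12140°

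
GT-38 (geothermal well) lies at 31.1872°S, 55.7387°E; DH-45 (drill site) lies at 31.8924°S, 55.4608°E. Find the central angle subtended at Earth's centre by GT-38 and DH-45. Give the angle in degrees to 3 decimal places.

Δφ = -0.7052°,  Δλ = -0.2779°
a = sin²(Δφ/2) + cos φ₁ cos φ₂ sin²(Δλ/2) = 0.000042
c = 2·arcsin(√a) = 0.012984 rad = 0.7439°

0.744°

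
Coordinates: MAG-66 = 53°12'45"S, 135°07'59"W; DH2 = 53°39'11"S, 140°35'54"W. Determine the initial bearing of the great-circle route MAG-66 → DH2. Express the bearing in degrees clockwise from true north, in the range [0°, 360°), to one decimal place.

260.1°

MAG-66: φ = -53.21250°, λ = -135.13306°
DH2: φ = -53.65306°, λ = -140.59833°
Δλ = -5.4653°
y = sin Δλ · cos φ₂ = -0.056448
x = cos φ₁ sin φ₂ − sin φ₁ cos φ₂ cos Δλ = -0.009847
θ = atan2(y, x) = -99.8952° → 260.1048° (mod 360°)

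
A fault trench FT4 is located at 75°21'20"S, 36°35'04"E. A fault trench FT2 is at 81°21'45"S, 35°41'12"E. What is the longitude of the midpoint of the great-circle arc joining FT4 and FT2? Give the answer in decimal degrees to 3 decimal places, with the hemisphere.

36.250°E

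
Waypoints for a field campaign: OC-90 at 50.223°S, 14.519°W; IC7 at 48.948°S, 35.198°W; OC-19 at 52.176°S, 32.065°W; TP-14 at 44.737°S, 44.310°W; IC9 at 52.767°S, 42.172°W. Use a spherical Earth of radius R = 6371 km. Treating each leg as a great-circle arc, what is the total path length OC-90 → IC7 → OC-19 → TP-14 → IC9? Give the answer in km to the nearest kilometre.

4042 km

OC-90→IC7: c = 0.234282 rad, d = 1492.61 km
IC7→OC-19: c = 0.066172 rad, d = 421.58 km
OC-19→TP-14: c = 0.191746 rad, d = 1221.61 km
TP-14→IC9: c = 0.142276 rad, d = 906.44 km
Total = 1492.61 + 421.58 + 1221.61 + 906.44 = 4042.25 km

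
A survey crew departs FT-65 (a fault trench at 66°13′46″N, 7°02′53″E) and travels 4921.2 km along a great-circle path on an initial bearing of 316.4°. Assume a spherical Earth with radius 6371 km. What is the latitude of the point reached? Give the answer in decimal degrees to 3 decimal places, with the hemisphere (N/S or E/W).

FT-65: φ = +66.22944°, λ = +7.04806°
δ = d/R = 4921.2/6371 = 0.772438 rad
φ₂ = arcsin(sin φ₁ cos δ + cos φ₁ sin δ cos θ)
   = arcsin(0.91517·0.71621 + 0.40308·0.69788·0.72417) = 59.22265°
λ₂ = λ₁ + atan2(sin θ sin δ cos φ₁, cos δ − sin φ₁ sin φ₂) = -102.81068°

59.223°N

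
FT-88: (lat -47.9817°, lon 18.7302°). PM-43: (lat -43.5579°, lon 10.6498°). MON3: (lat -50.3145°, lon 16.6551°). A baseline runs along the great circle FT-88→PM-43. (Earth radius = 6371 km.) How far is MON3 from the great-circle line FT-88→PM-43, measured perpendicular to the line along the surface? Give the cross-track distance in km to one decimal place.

298.6 km

δ₁₃ = central angle FT-88→MON3 = 0.047101 rad  (haversine)
θ₁₃ = bearing FT-88→MON3 = 209.412°,  θ₁₂ = bearing FT-88→PM-43 = 305.174°
dₓₜ = R·arcsin(sin δ₁₃ · sin(θ₁₃ − θ₁₂)) = 6371·arcsin(0.04708·sin(-95.762°)) = -298.563 km
|dₓₜ| = 298.563 km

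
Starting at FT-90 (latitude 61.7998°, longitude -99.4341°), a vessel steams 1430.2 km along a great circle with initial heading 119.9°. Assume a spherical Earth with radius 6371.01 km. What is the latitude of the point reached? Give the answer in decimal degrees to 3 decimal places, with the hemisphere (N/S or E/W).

53.780°N

δ = d/R = 1430.2/6371.01 = 0.224486 rad
φ₂ = arcsin(sin φ₁ cos δ + cos φ₁ sin δ cos θ)
   = arcsin(0.88130·0.97491 + 0.47255·0.22260·-0.49849) = 53.77975°
λ₂ = λ₁ + atan2(sin θ sin δ cos φ₁, cos δ − sin φ₁ sin φ₂) = -80.37253°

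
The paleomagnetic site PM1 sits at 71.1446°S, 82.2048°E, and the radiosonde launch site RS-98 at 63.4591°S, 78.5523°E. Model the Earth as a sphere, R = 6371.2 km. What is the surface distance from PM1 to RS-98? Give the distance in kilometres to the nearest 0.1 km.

868.5 km

Δφ = 7.6855°,  Δλ = -3.6525°
a = sin²(Δφ/2) + cos φ₁ cos φ₂ sin²(Δλ/2) = 0.004638
c = 2·arcsin(√a) = 0.136313 rad = 7.8102°
d = R·c = 6371.2 × 0.136313 = 868.5 km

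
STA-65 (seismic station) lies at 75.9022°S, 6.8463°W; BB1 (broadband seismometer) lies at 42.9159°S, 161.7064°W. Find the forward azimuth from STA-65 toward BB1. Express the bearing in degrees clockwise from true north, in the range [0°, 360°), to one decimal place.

201.0°

Δλ = -154.8601°
y = sin Δλ · cos φ₂ = -0.311126
x = cos φ₁ sin φ₂ − sin φ₁ cos φ₂ cos Δλ = -0.808870
θ = atan2(y, x) = -158.9611° → 201.0389° (mod 360°)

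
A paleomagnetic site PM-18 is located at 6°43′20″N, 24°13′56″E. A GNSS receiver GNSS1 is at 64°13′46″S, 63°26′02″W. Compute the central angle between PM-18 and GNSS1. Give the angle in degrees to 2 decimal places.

95.04°

PM-18: φ = +6.72222°, λ = +24.23222°
GNSS1: φ = -64.22944°, λ = -63.43389°
Δφ = -70.9517°,  Δλ = -87.6661°
a = sin²(Δφ/2) + cos φ₁ cos φ₂ sin²(Δλ/2) = 0.543915
c = 2·arcsin(√a) = 1.658740 rad = 95.0388°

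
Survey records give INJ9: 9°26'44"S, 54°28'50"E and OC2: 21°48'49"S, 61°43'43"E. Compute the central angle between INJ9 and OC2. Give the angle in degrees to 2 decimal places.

14.19°

INJ9: φ = -9.44556°, λ = +54.48056°
OC2: φ = -21.81361°, λ = +61.72861°
Δφ = -12.3681°,  Δλ = 7.2481°
a = sin²(Δφ/2) + cos φ₁ cos φ₂ sin²(Δλ/2) = 0.015263
c = 2·arcsin(√a) = 0.247721 rad = 14.1933°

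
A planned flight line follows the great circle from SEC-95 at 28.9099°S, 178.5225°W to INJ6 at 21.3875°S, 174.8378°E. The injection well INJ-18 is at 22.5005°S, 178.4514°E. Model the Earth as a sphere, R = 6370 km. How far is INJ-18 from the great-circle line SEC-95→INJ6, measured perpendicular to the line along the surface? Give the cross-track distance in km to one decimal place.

217.8 km

δ₁₃ = central angle SEC-95→INJ-18 = 0.121550 rad  (haversine)
θ₁₃ = bearing SEC-95→INJ-18 = 336.282°,  θ₁₂ = bearing SEC-95→INJ6 = 319.909°
dₓₜ = R·arcsin(sin δ₁₃ · sin(θ₁₃ − θ₁₂)) = 6370·arcsin(0.12125·sin(16.373°)) = 217.759 km
|dₓₜ| = 217.759 km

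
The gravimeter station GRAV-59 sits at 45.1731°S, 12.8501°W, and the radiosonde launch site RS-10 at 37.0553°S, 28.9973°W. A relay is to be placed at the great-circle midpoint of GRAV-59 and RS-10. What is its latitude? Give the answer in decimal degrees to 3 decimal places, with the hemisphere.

41.396°S

Bx = cos φ₂ cos Δλ = 0.766571,  By = cos φ₂ sin Δλ = -0.221944
φₘ = atan2(sin φ₁ + sin φ₂, √((cos φ₁ + Bx)² + By²)) = -41.39603°
λₘ = λ₁ + atan2(By, cos φ₁ + Bx) = -21.42705°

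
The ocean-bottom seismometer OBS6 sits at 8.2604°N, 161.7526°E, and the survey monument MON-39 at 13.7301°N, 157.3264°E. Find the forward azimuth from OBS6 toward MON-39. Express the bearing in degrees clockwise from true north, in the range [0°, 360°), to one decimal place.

Δλ = -4.4262°
y = sin Δλ · cos φ₂ = -0.074970
x = cos φ₁ sin φ₂ − sin φ₁ cos φ₂ cos Δλ = 0.095736
θ = atan2(y, x) = -38.0642° → 321.9358° (mod 360°)

321.9°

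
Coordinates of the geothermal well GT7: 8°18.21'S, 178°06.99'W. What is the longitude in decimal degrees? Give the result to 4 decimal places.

178° + 6.99′/60 = 178 + 0.11650 = 178.1165°

178.1165°W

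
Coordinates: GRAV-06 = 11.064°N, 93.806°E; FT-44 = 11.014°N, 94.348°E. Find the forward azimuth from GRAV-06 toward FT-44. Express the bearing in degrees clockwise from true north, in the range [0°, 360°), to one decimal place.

95.3°

Δλ = 0.5420°
y = sin Δλ · cos φ₂ = 0.009285
x = cos φ₁ sin φ₂ − sin φ₁ cos φ₂ cos Δλ = -0.000864
θ = atan2(y, x) = 95.3175° → 95.3175° (mod 360°)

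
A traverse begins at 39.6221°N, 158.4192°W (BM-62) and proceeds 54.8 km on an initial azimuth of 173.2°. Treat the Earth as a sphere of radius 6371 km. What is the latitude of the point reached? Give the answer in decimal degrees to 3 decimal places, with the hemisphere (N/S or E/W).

δ = d/R = 54.8/6371 = 0.008601 rad
φ₂ = arcsin(sin φ₁ cos δ + cos φ₁ sin δ cos θ)
   = arcsin(0.63772·0.99996 + 0.77027·0.00860·-0.99297) = 39.13271°
λ₂ = λ₁ + atan2(sin θ sin δ cos φ₁, cos δ − sin φ₁ sin φ₂) = -158.34397°

39.133°N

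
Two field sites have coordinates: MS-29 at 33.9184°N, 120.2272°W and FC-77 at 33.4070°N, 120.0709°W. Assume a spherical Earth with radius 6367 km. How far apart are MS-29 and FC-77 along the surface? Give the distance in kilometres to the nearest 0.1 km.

58.6 km

Δφ = -0.5114°,  Δλ = 0.1563°
a = sin²(Δφ/2) + cos φ₁ cos φ₂ sin²(Δλ/2) = 0.000021
c = 2·arcsin(√a) = 0.009210 rad = 0.5277°
d = R·c = 6367 × 0.009210 = 58.6 km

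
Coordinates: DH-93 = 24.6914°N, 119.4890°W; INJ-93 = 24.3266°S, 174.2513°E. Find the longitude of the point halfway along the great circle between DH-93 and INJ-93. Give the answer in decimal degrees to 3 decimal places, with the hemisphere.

Bx = cos φ₂ cos Δλ = 0.366846,  By = cos φ₂ sin Δλ = -0.834105
φₘ = atan2(sin φ₁ + sin φ₂, √((cos φ₁ + Bx)² + By²)) = 0.21781°
λₘ = λ₁ + atan2(By, cos φ₁ + Bx) = -152.67312°

152.673°W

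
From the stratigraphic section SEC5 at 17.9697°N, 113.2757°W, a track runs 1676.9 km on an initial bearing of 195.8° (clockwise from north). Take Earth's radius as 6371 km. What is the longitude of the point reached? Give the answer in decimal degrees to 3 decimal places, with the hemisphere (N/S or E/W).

δ = d/R = 1676.9/6371 = 0.263208 rad
φ₂ = arcsin(sin φ₁ cos δ + cos φ₁ sin δ cos θ)
   = arcsin(0.30851·0.96556 + 0.95122·0.26018·-0.96222) = 3.42554°
λ₂ = λ₁ + atan2(sin θ sin δ cos φ₁, cos δ − sin φ₁ sin φ₂) = -117.34532°

117.345°W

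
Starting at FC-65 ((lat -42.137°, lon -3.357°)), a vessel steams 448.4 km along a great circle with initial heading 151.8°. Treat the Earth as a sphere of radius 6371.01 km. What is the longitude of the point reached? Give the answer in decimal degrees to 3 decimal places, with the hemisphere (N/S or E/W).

δ = d/R = 448.4/6371.01 = 0.070381 rad
φ₂ = arcsin(sin φ₁ cos δ + cos φ₁ sin δ cos θ)
   = arcsin(-0.67091·0.99752 + 0.74154·0.07032·-0.88130) = -45.65980°
λ₂ = λ₁ + atan2(sin θ sin δ cos φ₁, cos δ − sin φ₁ sin φ₂) = -0.63174°

0.632°W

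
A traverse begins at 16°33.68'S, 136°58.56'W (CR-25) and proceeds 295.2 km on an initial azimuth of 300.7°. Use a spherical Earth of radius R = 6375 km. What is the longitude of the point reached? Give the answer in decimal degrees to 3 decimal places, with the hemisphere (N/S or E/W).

CR-25: φ = -16.56133°, λ = -136.97600°
δ = d/R = 295.2/6375 = 0.046306 rad
φ₂ = arcsin(sin φ₁ cos δ + cos φ₁ sin δ cos θ)
   = arcsin(-0.28504·0.99893 + 0.95852·0.04629·0.51054) = -15.19374°
λ₂ = λ₁ + atan2(sin θ sin δ cos φ₁, cos δ − sin φ₁ sin φ₂) = -139.33976°

139.340°W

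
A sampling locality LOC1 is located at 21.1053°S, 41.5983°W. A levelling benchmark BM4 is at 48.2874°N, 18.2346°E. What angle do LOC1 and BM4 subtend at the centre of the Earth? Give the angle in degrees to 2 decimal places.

87.53°

Δφ = 69.3927°,  Δλ = 59.8329°
a = sin²(Δφ/2) + cos φ₁ cos φ₂ sin²(Δλ/2) = 0.478426
c = 2·arcsin(√a) = 1.527635 rad = 87.5271°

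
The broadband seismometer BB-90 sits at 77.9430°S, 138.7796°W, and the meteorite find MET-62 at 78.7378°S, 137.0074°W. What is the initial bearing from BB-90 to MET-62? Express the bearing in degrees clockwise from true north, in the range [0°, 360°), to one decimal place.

Δλ = 1.7722°
y = sin Δλ · cos φ₂ = 0.006040
x = cos φ₁ sin φ₂ − sin φ₁ cos φ₂ cos Δλ = -0.013963
θ = atan2(y, x) = 156.6085° → 156.6085° (mod 360°)

156.6°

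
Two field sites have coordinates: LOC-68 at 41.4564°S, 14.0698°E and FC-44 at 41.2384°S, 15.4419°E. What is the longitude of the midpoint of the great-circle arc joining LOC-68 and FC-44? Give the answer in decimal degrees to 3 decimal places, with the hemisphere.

Bx = cos φ₂ cos Δλ = 0.751758,  By = cos φ₂ sin Δλ = 0.018006
φₘ = atan2(sin φ₁ + sin φ₂, √((cos φ₁ + Bx)² + By²)) = -41.34944°
λₘ = λ₁ + atan2(By, cos φ₁ + Bx) = 14.75700°

14.757°E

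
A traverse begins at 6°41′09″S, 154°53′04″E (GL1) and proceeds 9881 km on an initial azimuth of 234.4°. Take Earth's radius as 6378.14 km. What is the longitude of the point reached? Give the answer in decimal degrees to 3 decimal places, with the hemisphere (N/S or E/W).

61.624°E

GL1: φ = -6.68583°, λ = +154.88444°
δ = d/R = 9881/6378.14 = 1.549198 rad
φ₂ = arcsin(sin φ₁ cos δ + cos φ₁ sin δ cos θ)
   = arcsin(-0.11643·0.02160 + 0.99320·0.99977·-0.58212) = -35.48880°
λ₂ = λ₁ + atan2(sin θ sin δ cos φ₁, cos δ − sin φ₁ sin φ₂) = 61.62408°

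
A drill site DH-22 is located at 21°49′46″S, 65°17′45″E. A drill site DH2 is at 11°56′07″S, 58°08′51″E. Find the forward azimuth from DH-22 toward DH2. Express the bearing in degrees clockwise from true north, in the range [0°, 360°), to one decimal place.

324.2°

DH-22: φ = -21.82944°, λ = +65.29583°
DH2: φ = -11.93528°, λ = +58.14750°
Δλ = -7.1483°
y = sin Δλ · cos φ₂ = -0.121748
x = cos φ₁ sin φ₂ − sin φ₁ cos φ₂ cos Δλ = 0.169001
θ = atan2(y, x) = -35.7690° → 324.2310° (mod 360°)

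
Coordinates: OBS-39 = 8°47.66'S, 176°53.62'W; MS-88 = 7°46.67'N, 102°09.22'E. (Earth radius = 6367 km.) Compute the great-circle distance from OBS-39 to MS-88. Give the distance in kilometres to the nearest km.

OBS-39: φ = -8.79433°, λ = -176.89367°
MS-88: φ = +7.77783°, λ = +102.15367°
Δφ = 16.5722°,  Δλ = -80.9527°
a = sin²(Δφ/2) + cos φ₁ cos φ₂ sin²(Δλ/2) = 0.433359
c = 2·arcsin(√a) = 1.437117 rad = 82.3408°
d = R·c = 6367 × 1.437117 = 9150.1 km

9150 km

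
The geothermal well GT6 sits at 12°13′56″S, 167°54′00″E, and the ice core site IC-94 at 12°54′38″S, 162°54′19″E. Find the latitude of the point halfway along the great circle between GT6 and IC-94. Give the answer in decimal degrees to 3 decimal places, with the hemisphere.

12.583°S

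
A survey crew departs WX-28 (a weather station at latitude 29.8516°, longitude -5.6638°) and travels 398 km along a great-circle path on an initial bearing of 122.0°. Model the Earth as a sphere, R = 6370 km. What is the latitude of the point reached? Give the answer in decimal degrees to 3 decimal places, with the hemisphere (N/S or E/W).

27.910°N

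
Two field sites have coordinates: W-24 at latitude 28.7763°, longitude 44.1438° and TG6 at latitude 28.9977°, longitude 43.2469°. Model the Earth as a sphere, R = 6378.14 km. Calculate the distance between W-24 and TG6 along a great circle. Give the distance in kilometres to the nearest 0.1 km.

Δφ = 0.2214°,  Δλ = -0.8969°
a = sin²(Δφ/2) + cos φ₁ cos φ₂ sin²(Δλ/2) = 0.000051
c = 2·arcsin(√a) = 0.014240 rad = 0.8159°
d = R·c = 6378.14 × 0.014240 = 90.8 km

90.8 km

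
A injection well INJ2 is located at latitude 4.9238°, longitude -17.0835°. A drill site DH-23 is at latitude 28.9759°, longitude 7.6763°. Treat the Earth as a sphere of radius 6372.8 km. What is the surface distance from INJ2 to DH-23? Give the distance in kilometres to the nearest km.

3736 km

Δφ = 24.0521°,  Δλ = 24.7598°
a = sin²(Δφ/2) + cos φ₁ cos φ₂ sin²(Δλ/2) = 0.083475
c = 2·arcsin(√a) = 0.586196 rad = 33.5866°
d = R·c = 6372.8 × 0.586196 = 3735.7 km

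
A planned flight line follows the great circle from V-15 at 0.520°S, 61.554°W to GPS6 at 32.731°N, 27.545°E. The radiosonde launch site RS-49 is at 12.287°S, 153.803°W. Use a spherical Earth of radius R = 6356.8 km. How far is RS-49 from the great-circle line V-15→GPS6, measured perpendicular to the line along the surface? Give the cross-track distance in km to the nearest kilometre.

2264 km

δ₁₃ = central angle V-15→RS-49 = 1.607215 rad  (haversine)
θ₁₃ = bearing V-15→RS-49 = 257.685°,  θ₁₂ = bearing V-15→GPS6 = 57.261°
dₓₜ = R·arcsin(sin δ₁₃ · sin(θ₁₃ − θ₁₂)) = 6356.8·arcsin(0.99934·sin(200.424°)) = -2264.386 km
|dₓₜ| = 2264.386 km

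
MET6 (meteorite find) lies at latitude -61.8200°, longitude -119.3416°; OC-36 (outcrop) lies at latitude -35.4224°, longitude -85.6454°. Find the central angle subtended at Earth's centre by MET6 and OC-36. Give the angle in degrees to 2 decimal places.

Δφ = 26.3976°,  Δλ = 33.6962°
a = sin²(Δφ/2) + cos φ₁ cos φ₂ sin²(Δλ/2) = 0.084462
c = 2·arcsin(√a) = 0.589758 rad = 33.7907°

33.79°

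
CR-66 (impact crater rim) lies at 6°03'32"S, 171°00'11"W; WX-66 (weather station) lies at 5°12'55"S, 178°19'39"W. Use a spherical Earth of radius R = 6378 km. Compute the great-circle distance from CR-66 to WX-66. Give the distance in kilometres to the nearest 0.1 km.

CR-66: φ = -6.05889°, λ = -171.00306°
WX-66: φ = -5.21528°, λ = -178.32750°
Δφ = 0.8436°,  Δλ = -7.3244°
a = sin²(Δφ/2) + cos φ₁ cos φ₂ sin²(Δλ/2) = 0.004095
c = 2·arcsin(√a) = 0.128065 rad = 7.3376°
d = R·c = 6378 × 0.128065 = 816.8 km

816.8 km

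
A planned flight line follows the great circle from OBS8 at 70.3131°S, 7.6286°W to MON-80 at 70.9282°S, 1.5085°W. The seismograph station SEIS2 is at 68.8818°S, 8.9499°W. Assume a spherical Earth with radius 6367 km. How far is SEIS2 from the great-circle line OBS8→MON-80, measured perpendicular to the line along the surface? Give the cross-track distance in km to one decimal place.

131.3 km

δ₁₃ = central angle OBS8→SEIS2 = 0.026241 rad  (haversine)
θ₁₃ = bearing OBS8→SEIS2 = 341.540°,  θ₁₂ = bearing OBS8→MON-80 = 109.723°
dₓₜ = R·arcsin(sin δ₁₃ · sin(θ₁₃ − θ₁₂)) = 6367·arcsin(0.02624·sin(231.817°)) = -131.325 km
|dₓₜ| = 131.325 km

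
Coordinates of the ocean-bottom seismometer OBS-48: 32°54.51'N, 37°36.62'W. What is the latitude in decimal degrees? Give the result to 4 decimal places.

32° + 54.51′/60 = 32 + 0.90850 = 32.9085°

32.9085°N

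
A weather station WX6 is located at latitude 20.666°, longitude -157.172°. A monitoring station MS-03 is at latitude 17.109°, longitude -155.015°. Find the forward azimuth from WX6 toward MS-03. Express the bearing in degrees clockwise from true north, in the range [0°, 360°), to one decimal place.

Δλ = 2.1570°
y = sin Δλ · cos φ₂ = 0.035972
x = cos φ₁ sin φ₂ − sin φ₁ cos φ₂ cos Δλ = -0.061802
θ = atan2(y, x) = 149.7984° → 149.7984° (mod 360°)

149.8°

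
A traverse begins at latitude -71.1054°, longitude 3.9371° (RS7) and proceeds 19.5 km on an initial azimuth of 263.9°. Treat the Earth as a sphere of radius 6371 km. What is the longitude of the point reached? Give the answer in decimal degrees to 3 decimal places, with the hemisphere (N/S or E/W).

3.398°E

δ = d/R = 19.5/6371 = 0.003061 rad
φ₂ = arcsin(sin φ₁ cos δ + cos φ₁ sin δ cos θ)
   = arcsin(-0.94612·1.00000 + 0.32383·0.00306·-0.10626) = -71.12326°
λ₂ = λ₁ + atan2(sin θ sin δ cos φ₁, cos δ − sin φ₁ sin φ₂) = 3.39812°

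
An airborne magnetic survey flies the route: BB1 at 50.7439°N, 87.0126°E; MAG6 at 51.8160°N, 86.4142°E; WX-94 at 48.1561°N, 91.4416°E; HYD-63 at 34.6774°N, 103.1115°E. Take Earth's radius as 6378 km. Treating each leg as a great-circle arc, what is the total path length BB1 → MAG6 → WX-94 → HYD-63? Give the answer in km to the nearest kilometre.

2454 km

BB1→MAG6: c = 0.019819 rad, d = 126.41 km
MAG6→WX-94: c = 0.085184 rad, d = 543.31 km
WX-94→HYD-63: c = 0.279779 rad, d = 1784.43 km
Total = 126.41 + 543.31 + 1784.43 = 2454.14 km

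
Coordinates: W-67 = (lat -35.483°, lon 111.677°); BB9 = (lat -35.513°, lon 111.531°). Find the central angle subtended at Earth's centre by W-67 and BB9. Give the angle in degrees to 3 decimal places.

Δφ = -0.0300°,  Δλ = -0.1460°
a = sin²(Δφ/2) + cos φ₁ cos φ₂ sin²(Δλ/2) = 0.000001
c = 2·arcsin(√a) = 0.002140 rad = 0.1226°

0.123°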